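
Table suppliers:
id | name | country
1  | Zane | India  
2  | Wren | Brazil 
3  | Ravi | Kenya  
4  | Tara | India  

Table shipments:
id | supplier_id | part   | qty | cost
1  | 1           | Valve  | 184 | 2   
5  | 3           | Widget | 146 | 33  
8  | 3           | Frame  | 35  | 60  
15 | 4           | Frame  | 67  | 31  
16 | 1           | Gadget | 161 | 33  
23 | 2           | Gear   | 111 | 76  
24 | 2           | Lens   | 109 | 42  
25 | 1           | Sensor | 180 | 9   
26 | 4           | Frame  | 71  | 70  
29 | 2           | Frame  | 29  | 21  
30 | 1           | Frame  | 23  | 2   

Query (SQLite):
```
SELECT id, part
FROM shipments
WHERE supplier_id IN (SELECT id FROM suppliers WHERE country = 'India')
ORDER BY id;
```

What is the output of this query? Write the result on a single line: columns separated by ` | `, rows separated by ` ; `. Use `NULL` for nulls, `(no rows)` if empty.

Inner query: suppliers.id where country = 'India'.
Outer: keep shipments rows whose supplier_id is in that set.
Inner query → {1, 4}

1 | Valve ; 15 | Frame ; 16 | Gadget ; 25 | Sensor ; 26 | Frame ; 30 | Frame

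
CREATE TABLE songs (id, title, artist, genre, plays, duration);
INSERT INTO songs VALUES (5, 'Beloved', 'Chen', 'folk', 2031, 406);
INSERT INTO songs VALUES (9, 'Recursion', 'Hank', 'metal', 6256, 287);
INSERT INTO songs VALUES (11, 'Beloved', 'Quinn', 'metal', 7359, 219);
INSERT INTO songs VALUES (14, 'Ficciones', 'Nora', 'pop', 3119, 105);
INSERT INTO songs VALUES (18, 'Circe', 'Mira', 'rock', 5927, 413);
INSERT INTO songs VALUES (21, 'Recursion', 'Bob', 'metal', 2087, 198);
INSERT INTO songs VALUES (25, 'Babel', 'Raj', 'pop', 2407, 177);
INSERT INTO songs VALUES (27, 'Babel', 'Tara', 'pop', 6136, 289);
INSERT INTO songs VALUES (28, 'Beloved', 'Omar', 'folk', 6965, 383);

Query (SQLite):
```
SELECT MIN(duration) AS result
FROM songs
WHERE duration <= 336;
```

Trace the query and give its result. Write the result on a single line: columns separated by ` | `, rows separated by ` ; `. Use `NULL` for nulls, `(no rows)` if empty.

Rows where duration <= 336 → duration values: [287, 219, 105, 198, 177, 289].
MIN of non-NULL values = 105.

105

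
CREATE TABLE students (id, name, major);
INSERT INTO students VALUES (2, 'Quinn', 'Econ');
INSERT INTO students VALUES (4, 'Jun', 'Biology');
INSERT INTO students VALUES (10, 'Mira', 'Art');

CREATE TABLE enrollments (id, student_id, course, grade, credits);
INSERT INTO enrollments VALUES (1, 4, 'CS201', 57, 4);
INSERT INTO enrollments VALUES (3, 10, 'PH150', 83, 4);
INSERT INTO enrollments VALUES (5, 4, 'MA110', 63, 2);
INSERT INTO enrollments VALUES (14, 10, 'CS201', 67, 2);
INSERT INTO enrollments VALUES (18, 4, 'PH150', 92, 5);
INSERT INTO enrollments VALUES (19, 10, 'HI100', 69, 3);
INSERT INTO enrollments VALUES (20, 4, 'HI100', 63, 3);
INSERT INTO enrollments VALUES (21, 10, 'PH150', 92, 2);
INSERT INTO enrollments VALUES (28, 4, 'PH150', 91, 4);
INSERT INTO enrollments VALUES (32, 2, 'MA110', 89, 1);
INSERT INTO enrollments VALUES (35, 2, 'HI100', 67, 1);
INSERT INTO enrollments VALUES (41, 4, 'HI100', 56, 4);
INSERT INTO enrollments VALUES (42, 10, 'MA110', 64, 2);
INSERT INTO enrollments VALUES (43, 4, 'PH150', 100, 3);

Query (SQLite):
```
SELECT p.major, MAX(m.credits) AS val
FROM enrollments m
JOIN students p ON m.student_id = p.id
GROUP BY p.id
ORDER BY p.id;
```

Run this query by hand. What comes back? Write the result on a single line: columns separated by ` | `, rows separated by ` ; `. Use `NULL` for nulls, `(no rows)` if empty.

Join each enrollments row to its students via student_id.
Group joined rows by students.id; compute MAX(m.credits) per group.
  2: ids {32, 35} → MAX(m.credits)=1
  4: ids {1, 5, 18, 20, 28, 41, 43} → MAX(m.credits)=5
  10: ids {3, 14, 19, 21, 42} → MAX(m.credits)=4

Econ | 1 ; Biology | 5 ; Art | 4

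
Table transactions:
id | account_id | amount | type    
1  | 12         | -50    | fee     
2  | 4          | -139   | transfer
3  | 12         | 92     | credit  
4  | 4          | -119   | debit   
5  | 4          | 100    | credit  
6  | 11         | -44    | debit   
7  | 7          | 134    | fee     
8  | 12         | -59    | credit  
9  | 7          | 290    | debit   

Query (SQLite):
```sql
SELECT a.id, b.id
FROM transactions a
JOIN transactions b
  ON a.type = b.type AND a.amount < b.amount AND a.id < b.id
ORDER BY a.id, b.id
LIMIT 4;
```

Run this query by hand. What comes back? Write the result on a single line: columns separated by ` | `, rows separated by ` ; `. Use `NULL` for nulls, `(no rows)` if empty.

Pairs (a,b) with same type, a.amount < b.amount, a.id < b.id.
type groups: credit:{3,5,8} debit:{4,6,9} fee:{1,7} transfer:{2}
Ordered by (a.id, b.id); first 4.

1 | 7 ; 3 | 5 ; 4 | 6 ; 4 | 9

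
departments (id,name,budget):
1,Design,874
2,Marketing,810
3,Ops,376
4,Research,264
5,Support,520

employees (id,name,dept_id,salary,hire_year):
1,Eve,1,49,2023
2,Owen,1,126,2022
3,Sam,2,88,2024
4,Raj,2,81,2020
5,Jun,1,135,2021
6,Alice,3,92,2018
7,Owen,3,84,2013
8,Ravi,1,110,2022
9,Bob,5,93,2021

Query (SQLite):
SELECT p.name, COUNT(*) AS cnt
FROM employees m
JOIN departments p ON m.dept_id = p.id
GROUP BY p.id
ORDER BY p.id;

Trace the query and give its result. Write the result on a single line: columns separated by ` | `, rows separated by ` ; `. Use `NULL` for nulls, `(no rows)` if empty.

Design | 4 ; Marketing | 2 ; Ops | 2 ; Support | 1

Join each employees row to its departments via dept_id.
Group joined rows by departments.id; compute COUNT(*) per group.
  1: ids {1, 2, 5, 8} → COUNT(*)=4
  2: ids {3, 4} → COUNT(*)=2
  3: ids {6, 7} → COUNT(*)=2
  5: ids {9} → COUNT(*)=1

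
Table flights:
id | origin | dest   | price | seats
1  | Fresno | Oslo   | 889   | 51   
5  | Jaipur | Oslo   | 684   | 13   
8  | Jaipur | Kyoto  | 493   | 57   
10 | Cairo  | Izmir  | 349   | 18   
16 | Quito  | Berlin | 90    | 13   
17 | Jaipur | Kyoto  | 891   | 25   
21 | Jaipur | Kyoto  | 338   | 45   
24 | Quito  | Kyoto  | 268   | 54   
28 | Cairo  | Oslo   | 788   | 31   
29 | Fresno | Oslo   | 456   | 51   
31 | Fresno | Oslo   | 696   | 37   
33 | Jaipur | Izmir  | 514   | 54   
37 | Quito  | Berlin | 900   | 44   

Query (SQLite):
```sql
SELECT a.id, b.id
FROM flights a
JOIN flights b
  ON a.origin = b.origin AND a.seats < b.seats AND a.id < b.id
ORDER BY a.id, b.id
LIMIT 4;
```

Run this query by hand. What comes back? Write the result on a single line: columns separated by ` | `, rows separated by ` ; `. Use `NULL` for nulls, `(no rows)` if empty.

5 | 8 ; 5 | 17 ; 5 | 21 ; 5 | 33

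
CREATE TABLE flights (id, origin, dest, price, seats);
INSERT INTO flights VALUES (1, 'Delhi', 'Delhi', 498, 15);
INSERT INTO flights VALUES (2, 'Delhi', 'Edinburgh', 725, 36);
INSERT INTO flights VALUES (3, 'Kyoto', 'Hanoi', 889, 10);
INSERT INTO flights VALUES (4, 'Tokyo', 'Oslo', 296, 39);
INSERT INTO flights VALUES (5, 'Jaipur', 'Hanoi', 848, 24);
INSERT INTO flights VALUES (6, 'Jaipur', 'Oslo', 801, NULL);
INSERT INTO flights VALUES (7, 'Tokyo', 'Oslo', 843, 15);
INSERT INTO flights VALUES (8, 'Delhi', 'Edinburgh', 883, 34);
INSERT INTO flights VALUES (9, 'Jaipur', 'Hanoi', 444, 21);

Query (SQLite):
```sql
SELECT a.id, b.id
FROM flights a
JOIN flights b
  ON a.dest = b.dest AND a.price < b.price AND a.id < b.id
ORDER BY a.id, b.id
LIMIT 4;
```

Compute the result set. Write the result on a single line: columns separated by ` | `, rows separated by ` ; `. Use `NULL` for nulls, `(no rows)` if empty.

2 | 8 ; 4 | 6 ; 4 | 7 ; 6 | 7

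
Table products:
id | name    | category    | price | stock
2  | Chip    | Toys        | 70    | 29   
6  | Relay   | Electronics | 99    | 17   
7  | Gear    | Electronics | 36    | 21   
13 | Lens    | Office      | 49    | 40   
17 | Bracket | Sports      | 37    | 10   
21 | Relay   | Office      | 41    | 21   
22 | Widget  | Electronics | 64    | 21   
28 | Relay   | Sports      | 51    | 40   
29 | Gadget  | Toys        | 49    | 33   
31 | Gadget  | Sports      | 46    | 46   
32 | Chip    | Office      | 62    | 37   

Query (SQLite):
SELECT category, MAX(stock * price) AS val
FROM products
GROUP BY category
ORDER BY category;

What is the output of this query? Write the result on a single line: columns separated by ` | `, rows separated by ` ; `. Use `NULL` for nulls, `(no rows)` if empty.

For each row compute stock * price.
Group by category; take MAX of the expression per group.
  Electronics: ids {6, 7, 22} → MAX(stock * price)=1683
  Office: ids {13, 21, 32} → MAX(stock * price)=2294
  Sports: ids {17, 28, 31} → MAX(stock * price)=2116
  Toys: ids {2, 29} → MAX(stock * price)=2030

Electronics | 1683 ; Office | 2294 ; Sports | 2116 ; Toys | 2030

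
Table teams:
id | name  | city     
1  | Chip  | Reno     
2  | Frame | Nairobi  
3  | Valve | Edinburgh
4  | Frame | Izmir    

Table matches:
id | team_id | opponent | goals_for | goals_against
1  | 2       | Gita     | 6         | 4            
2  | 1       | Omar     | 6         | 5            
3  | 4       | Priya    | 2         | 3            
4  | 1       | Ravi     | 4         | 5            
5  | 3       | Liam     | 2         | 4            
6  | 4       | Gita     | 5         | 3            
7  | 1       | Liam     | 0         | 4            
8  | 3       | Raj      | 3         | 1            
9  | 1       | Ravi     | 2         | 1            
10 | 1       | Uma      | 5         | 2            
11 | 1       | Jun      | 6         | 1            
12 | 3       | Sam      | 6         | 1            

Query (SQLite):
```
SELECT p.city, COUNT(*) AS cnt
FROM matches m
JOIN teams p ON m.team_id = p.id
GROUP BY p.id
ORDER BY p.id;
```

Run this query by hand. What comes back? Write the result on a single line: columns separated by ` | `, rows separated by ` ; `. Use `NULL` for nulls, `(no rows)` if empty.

Join each matches row to its teams via team_id.
Group joined rows by teams.id; compute COUNT(*) per group.
  1: ids {2, 4, 7, 9, 10, 11} → COUNT(*)=6
  2: ids {1} → COUNT(*)=1
  3: ids {5, 8, 12} → COUNT(*)=3
  4: ids {3, 6} → COUNT(*)=2

Reno | 6 ; Nairobi | 1 ; Edinburgh | 3 ; Izmir | 2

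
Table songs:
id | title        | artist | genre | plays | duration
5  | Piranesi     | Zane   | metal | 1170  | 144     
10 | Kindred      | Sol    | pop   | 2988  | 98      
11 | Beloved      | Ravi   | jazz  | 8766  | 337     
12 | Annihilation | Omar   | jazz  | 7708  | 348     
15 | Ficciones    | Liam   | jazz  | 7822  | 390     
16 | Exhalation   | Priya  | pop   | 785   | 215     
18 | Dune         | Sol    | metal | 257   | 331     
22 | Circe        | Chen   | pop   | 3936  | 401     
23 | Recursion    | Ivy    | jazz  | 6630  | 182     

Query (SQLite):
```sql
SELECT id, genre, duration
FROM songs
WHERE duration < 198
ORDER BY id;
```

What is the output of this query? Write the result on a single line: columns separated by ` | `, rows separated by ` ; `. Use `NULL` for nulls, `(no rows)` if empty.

duration < 198: ids {5, 10, 23}

5 | metal | 144 ; 10 | pop | 98 ; 23 | jazz | 182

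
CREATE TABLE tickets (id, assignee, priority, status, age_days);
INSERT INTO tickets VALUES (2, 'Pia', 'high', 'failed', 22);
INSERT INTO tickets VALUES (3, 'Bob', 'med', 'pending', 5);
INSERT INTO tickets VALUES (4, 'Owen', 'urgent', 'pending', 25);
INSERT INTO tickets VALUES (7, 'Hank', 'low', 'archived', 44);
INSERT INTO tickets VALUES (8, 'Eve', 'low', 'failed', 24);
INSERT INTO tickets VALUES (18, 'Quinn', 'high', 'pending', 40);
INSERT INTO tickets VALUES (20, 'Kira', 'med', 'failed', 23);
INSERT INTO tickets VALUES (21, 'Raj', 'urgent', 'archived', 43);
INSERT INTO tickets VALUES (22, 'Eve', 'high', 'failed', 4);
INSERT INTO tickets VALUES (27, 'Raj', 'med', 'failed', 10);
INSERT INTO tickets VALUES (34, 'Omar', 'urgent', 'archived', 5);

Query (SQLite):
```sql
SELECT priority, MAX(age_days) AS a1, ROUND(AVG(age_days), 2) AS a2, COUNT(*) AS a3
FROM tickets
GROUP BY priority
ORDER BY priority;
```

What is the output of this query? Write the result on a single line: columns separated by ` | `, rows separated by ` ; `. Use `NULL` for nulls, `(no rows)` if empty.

high | 40 | 22 | 3 ; low | 44 | 34 | 2 ; med | 23 | 12.67 | 3 ; urgent | 43 | 24.33 | 3

Group tickets by priority.
Per group compute: MAX(age_days), ROUND(AVG(age_days), 2), COUNT(*).
  high: ids {2, 18, 22} → MAX(age_days)=40, ROUND(AVG(age_days), 2)=22, COUNT(*)=3
  low: ids {7, 8} → MAX(age_days)=44, ROUND(AVG(age_days), 2)=34, COUNT(*)=2
  med: ids {3, 20, 27} → MAX(age_days)=23, ROUND(AVG(age_days), 2)=12.67, COUNT(*)=3
  urgent: ids {4, 21, 34} → MAX(age_days)=43, ROUND(AVG(age_days), 2)=24.33, COUNT(*)=3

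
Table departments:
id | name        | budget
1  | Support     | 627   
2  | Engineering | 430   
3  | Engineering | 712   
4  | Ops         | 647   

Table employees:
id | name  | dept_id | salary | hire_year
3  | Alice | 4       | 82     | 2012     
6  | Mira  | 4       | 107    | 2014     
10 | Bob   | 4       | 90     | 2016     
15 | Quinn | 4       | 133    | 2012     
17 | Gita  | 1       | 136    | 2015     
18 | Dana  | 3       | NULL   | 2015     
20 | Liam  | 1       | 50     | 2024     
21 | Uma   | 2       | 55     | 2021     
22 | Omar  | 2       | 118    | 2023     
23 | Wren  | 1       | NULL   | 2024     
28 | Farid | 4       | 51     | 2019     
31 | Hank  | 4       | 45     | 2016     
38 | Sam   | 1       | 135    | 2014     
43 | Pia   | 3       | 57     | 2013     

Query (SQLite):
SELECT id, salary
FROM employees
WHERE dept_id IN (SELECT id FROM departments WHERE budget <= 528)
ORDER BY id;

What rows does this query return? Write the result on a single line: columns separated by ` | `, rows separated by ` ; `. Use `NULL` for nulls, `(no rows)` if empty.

21 | 55 ; 22 | 118

Inner query: departments.id where budget <= 528.
Outer: keep employees rows whose dept_id is in that set.
Inner query → {2}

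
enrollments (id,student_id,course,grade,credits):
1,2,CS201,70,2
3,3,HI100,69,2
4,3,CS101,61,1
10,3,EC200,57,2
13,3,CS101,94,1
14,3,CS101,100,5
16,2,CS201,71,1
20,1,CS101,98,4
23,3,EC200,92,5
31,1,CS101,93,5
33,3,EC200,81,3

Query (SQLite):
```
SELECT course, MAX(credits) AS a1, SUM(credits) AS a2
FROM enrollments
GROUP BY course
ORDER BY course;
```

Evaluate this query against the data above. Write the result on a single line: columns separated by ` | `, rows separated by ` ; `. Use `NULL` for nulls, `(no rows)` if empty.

Group enrollments by course.
Per group compute: MAX(credits), SUM(credits).
  CS101: ids {4, 13, 14, 20, 31} → MAX(credits)=5, SUM(credits)=16
  CS201: ids {1, 16} → MAX(credits)=2, SUM(credits)=3
  EC200: ids {10, 23, 33} → MAX(credits)=5, SUM(credits)=10
  HI100: ids {3} → MAX(credits)=2, SUM(credits)=2

CS101 | 5 | 16 ; CS201 | 2 | 3 ; EC200 | 5 | 10 ; HI100 | 2 | 2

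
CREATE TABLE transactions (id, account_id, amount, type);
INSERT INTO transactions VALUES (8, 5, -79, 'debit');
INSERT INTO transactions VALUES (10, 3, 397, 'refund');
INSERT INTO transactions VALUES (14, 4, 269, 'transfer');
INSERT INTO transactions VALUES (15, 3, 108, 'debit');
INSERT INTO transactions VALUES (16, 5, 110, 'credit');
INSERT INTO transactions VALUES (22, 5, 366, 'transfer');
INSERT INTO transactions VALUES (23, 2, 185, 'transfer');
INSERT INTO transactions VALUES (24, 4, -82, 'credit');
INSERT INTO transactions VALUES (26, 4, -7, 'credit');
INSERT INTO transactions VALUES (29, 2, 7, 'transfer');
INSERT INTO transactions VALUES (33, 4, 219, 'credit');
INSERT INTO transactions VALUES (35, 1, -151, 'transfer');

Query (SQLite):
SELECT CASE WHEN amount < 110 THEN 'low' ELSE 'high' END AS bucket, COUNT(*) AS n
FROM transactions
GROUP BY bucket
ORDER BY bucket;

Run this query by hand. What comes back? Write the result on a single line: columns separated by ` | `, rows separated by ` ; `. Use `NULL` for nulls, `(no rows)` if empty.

high | 6 ; low | 6

Bucket rows by amount < 110 → 'low' else 'high'; count each bucket.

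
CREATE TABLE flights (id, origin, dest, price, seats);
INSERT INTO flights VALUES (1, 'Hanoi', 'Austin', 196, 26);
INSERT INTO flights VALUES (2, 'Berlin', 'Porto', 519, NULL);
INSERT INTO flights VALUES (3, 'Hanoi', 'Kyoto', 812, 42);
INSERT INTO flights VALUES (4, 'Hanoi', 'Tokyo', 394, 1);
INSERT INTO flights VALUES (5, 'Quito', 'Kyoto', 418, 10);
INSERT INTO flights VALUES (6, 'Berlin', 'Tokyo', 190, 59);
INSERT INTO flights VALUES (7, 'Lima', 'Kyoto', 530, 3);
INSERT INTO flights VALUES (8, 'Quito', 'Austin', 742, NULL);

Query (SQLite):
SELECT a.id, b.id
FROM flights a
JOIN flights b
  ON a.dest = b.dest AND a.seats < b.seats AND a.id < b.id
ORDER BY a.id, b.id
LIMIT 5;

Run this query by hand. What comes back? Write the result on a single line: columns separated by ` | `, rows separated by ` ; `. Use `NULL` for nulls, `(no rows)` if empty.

4 | 6

Pairs (a,b) with same dest, a.seats < b.seats, a.id < b.id.
dest groups: Austin:{1,8} Kyoto:{3,5,7} Porto:{2} Tokyo:{4,6}
Ordered by (a.id, b.id); first 5.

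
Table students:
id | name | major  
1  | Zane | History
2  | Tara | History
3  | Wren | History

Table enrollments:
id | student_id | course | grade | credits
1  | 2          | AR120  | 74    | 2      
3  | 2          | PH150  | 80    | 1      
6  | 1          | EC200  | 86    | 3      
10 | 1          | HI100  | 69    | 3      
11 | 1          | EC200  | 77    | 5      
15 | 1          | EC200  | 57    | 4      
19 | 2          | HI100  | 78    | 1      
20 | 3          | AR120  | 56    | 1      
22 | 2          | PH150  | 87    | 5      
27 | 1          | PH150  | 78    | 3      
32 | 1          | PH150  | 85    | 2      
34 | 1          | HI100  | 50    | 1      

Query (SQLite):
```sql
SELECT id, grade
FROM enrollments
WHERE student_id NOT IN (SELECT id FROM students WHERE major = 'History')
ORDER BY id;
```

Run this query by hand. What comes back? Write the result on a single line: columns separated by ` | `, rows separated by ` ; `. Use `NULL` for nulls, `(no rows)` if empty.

(no rows)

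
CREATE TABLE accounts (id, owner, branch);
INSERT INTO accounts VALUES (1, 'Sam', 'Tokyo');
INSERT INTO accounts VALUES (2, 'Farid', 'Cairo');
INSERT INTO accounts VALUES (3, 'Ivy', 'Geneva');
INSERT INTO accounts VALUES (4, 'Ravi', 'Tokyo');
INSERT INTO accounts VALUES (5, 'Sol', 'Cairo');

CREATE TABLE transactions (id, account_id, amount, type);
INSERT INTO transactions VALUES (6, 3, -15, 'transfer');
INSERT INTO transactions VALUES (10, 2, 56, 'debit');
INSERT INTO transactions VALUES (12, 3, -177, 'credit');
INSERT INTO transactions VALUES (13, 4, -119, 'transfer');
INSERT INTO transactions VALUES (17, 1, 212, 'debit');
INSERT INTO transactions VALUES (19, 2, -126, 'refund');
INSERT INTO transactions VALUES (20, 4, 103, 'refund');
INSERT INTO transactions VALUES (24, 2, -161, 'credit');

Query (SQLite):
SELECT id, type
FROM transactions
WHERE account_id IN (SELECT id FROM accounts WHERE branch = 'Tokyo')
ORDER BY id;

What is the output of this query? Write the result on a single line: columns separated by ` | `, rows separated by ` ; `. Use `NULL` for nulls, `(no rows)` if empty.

Inner query: accounts.id where branch = 'Tokyo'.
Outer: keep transactions rows whose account_id is in that set.
Inner query → {1, 4}

13 | transfer ; 17 | debit ; 20 | refund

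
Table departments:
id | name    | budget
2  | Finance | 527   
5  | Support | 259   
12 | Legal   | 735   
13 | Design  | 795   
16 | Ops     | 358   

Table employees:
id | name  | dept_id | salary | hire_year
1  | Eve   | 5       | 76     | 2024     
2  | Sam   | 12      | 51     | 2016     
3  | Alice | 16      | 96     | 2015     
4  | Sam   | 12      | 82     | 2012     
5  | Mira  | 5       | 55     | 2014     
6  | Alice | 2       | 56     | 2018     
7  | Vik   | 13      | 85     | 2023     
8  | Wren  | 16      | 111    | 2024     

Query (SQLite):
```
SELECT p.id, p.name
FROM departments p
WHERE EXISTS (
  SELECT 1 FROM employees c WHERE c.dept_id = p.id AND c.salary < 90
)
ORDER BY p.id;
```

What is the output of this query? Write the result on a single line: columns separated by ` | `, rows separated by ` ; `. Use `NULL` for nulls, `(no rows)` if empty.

2 | Finance ; 5 | Support ; 12 | Legal ; 13 | Design

For each departments row, check whether any employees with matching dept_id has salary < 90.
Keep rows where that is true.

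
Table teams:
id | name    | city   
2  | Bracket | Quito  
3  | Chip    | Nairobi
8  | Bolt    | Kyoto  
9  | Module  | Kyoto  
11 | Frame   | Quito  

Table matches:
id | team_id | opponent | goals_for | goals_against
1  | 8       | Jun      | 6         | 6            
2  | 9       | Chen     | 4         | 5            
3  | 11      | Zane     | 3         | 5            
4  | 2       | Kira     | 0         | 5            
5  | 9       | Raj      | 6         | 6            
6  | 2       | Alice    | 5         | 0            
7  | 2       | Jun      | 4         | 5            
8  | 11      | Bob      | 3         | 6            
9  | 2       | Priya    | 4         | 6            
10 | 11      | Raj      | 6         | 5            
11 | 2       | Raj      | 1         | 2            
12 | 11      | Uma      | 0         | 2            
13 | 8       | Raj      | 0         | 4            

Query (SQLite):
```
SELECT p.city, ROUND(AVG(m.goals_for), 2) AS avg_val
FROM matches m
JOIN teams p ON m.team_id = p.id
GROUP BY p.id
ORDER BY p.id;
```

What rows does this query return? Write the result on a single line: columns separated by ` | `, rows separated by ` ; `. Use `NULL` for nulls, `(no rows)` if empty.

Quito | 2.8 ; Kyoto | 3 ; Kyoto | 5 ; Quito | 3

Join each matches row to its teams via team_id.
Group joined rows by teams.id; compute ROUND(AVG(m.goals_for), 2) per group.
  2: ids {4, 6, 7, 9, 11} → ROUND(AVG(m.goals_for), 2)=2.8
  8: ids {1, 13} → ROUND(AVG(m.goals_for), 2)=3
  9: ids {2, 5} → ROUND(AVG(m.goals_for), 2)=5
  11: ids {3, 8, 10, 12} → ROUND(AVG(m.goals_for), 2)=3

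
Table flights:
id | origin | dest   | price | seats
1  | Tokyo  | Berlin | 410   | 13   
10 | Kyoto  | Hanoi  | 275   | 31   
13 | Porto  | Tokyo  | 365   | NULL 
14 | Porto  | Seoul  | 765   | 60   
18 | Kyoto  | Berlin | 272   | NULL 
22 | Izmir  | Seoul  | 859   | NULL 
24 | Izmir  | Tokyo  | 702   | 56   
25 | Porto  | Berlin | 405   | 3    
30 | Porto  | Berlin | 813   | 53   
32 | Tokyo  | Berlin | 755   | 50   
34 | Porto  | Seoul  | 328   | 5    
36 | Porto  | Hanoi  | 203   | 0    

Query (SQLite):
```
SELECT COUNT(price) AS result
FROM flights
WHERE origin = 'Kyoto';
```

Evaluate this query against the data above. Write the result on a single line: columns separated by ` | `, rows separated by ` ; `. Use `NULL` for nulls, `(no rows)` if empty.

2

Rows where origin='Kyoto' → price values: [275, 272].
COUNT(price) counts non-NULL values → 2.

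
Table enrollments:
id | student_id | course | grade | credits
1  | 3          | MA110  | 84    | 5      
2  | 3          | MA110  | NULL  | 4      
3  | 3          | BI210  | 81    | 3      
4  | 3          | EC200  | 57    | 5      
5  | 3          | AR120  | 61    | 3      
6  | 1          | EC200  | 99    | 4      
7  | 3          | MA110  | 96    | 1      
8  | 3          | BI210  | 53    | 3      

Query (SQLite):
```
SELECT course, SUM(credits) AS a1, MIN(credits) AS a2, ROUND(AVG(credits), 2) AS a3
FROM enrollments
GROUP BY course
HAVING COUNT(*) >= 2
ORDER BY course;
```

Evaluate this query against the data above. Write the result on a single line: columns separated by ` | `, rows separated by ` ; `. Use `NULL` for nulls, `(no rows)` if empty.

BI210 | 6 | 3 | 3 ; EC200 | 9 | 4 | 4.5 ; MA110 | 10 | 1 | 3.33

Group enrollments by course.
Per group compute: SUM(credits), MIN(credits), ROUND(AVG(credits), 2).
HAVING: drop groups with fewer than 2 rows.
  AR120: ids {5} → SUM(credits)=3, MIN(credits)=3, ROUND(AVG(credits), 2)=3
  BI210: ids {3, 8} → SUM(credits)=6, MIN(credits)=3, ROUND(AVG(credits), 2)=3
  EC200: ids {4, 6} → SUM(credits)=9, MIN(credits)=4, ROUND(AVG(credits), 2)=4.5
  MA110: ids {1, 2, 7} → SUM(credits)=10, MIN(credits)=1, ROUND(AVG(credits), 2)=3.33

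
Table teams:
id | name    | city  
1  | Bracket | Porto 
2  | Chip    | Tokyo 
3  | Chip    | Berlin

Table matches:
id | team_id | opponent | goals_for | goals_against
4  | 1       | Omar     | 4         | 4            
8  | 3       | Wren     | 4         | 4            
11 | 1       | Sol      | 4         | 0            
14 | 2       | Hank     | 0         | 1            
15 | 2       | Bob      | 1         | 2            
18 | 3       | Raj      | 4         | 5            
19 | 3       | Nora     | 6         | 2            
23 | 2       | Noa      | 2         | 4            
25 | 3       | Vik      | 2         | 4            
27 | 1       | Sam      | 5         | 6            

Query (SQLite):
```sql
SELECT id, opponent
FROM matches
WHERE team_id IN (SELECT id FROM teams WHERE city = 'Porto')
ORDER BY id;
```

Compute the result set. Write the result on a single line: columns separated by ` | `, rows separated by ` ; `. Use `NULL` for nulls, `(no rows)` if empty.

Inner query: teams.id where city = 'Porto'.
Outer: keep matches rows whose team_id is in that set.
Inner query → {1}

4 | Omar ; 11 | Sol ; 27 | Sam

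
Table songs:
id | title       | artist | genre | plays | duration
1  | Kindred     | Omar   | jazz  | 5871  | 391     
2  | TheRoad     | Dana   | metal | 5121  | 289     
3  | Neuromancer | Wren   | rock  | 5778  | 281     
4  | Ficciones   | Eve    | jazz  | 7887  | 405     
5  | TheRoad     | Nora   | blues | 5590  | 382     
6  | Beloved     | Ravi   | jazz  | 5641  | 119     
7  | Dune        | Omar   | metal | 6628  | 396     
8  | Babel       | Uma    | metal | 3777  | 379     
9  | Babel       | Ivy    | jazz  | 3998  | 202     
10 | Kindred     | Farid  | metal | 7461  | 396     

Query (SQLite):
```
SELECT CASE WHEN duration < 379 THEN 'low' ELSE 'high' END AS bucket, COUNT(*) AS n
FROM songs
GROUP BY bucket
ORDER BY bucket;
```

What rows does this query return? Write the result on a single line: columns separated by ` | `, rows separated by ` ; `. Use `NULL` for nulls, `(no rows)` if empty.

high | 6 ; low | 4

Bucket rows by duration < 379 → 'low' else 'high'; count each bucket.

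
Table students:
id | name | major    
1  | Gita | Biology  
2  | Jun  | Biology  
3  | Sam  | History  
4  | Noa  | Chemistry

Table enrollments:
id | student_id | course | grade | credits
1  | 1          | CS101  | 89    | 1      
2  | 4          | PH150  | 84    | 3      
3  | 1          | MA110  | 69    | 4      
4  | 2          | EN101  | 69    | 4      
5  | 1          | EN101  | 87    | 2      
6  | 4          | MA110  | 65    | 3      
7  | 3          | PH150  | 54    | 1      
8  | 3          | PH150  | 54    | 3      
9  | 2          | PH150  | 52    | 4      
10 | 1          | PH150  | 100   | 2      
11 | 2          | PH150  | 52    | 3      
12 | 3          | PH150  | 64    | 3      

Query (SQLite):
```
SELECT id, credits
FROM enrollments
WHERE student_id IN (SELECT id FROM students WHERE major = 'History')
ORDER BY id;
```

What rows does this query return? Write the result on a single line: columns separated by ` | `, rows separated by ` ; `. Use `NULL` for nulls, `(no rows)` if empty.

7 | 1 ; 8 | 3 ; 12 | 3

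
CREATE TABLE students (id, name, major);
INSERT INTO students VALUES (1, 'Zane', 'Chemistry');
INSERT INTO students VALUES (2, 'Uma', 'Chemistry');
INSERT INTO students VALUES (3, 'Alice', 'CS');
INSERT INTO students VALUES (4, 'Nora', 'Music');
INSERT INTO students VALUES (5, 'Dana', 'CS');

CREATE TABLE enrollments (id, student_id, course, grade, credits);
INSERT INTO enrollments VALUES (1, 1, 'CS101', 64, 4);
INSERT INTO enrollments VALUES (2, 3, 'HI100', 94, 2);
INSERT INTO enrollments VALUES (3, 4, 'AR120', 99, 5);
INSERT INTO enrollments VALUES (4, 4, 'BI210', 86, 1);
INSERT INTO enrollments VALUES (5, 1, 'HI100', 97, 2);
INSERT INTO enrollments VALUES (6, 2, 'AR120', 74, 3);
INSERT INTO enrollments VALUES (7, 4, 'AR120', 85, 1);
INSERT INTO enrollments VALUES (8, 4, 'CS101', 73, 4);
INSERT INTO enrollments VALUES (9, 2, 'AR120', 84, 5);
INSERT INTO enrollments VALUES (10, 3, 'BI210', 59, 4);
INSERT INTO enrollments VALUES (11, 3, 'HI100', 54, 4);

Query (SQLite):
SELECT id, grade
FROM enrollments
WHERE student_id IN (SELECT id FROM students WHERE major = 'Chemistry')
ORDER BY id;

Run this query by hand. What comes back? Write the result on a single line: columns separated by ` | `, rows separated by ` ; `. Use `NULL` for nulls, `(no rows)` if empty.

1 | 64 ; 5 | 97 ; 6 | 74 ; 9 | 84

Inner query: students.id where major = 'Chemistry'.
Outer: keep enrollments rows whose student_id is in that set.
Inner query → {1, 2}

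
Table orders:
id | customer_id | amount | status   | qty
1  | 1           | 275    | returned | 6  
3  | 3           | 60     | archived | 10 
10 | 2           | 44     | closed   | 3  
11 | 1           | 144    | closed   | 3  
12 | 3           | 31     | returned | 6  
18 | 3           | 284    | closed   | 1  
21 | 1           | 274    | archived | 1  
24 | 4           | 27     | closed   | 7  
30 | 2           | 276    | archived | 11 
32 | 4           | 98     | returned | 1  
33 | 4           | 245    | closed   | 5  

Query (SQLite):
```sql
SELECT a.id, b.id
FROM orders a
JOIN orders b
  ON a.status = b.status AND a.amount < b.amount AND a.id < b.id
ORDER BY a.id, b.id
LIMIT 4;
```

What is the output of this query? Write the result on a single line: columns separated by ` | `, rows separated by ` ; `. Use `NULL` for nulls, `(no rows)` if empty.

Pairs (a,b) with same status, a.amount < b.amount, a.id < b.id.
status groups: archived:{3,21,30} closed:{10,11,18,24,33} returned:{1,12,32}
Ordered by (a.id, b.id); first 4.

3 | 21 ; 3 | 30 ; 10 | 11 ; 10 | 18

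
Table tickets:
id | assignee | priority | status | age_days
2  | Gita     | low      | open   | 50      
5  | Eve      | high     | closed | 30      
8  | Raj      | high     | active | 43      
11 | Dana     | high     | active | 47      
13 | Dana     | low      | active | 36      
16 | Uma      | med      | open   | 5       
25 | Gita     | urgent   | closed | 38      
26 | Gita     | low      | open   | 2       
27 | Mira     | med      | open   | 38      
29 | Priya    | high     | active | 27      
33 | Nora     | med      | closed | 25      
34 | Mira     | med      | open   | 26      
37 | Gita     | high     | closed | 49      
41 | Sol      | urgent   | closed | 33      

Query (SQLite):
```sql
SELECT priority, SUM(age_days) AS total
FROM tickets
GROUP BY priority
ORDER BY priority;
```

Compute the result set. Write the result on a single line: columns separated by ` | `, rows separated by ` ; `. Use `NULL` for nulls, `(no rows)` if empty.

Partition tickets by priority; compute SUM(age_days) within each group.
  high: ids {5, 8, 11, 29, 37} → SUM(age_days)=196
  low: ids {2, 13, 26} → SUM(age_days)=88
  med: ids {16, 27, 33, 34} → SUM(age_days)=94
  urgent: ids {25, 41} → SUM(age_days)=71

high | 196 ; low | 88 ; med | 94 ; urgent | 71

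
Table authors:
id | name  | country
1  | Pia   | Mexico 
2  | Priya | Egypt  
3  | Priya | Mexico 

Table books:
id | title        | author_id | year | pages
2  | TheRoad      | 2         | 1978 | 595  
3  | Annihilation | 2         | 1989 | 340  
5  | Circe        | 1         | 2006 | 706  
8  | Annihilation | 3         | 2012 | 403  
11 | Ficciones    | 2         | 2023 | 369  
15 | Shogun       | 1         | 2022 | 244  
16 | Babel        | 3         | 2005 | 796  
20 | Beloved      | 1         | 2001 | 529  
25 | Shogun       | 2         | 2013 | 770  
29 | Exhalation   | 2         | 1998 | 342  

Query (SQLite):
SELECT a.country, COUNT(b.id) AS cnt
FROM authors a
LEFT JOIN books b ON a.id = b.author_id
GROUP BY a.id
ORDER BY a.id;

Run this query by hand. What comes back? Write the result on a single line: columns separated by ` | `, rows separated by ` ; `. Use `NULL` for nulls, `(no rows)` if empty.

LEFT JOIN keeps every authors row; unmatched ones get NULL for books columns.
Group by authors.id and compute COUNT(b.id). COUNT(col) of an all-NULL group is 0.
  1: ids {5, 15, 20} → COUNT(b.id)=3
  2: ids {2, 3, 11, 25, 29} → COUNT(b.id)=5
  3: ids {8, 16} → COUNT(b.id)=2

Mexico | 3 ; Egypt | 5 ; Mexico | 2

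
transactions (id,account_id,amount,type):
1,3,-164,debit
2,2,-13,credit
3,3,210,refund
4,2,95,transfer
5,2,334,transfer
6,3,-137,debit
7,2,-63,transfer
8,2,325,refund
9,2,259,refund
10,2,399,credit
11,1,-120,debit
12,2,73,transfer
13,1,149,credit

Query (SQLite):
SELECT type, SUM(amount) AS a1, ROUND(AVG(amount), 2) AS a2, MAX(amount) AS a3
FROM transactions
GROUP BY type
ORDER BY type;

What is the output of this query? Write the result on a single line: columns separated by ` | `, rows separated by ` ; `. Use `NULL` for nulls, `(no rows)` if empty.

credit | 535 | 178.33 | 399 ; debit | -421 | -140.33 | -120 ; refund | 794 | 264.67 | 325 ; transfer | 439 | 109.75 | 334

Group transactions by type.
Per group compute: SUM(amount), ROUND(AVG(amount), 2), MAX(amount).
  credit: ids {2, 10, 13} → SUM(amount)=535, ROUND(AVG(amount), 2)=178.33, MAX(amount)=399
  debit: ids {1, 6, 11} → SUM(amount)=-421, ROUND(AVG(amount), 2)=-140.33, MAX(amount)=-120
  refund: ids {3, 8, 9} → SUM(amount)=794, ROUND(AVG(amount), 2)=264.67, MAX(amount)=325
  transfer: ids {4, 5, 7, 12} → SUM(amount)=439, ROUND(AVG(amount), 2)=109.75, MAX(amount)=334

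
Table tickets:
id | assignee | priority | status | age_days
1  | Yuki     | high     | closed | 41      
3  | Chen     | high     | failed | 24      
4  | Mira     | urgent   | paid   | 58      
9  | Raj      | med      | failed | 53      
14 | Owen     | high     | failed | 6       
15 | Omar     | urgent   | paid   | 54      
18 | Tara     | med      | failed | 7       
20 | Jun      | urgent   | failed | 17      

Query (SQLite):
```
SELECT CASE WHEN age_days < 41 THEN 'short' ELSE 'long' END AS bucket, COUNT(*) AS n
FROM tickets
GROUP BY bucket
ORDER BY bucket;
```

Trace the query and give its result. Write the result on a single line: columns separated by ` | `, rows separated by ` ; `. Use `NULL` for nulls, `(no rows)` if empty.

Bucket rows by age_days < 41 → 'short' else 'long'; count each bucket.

long | 4 ; short | 4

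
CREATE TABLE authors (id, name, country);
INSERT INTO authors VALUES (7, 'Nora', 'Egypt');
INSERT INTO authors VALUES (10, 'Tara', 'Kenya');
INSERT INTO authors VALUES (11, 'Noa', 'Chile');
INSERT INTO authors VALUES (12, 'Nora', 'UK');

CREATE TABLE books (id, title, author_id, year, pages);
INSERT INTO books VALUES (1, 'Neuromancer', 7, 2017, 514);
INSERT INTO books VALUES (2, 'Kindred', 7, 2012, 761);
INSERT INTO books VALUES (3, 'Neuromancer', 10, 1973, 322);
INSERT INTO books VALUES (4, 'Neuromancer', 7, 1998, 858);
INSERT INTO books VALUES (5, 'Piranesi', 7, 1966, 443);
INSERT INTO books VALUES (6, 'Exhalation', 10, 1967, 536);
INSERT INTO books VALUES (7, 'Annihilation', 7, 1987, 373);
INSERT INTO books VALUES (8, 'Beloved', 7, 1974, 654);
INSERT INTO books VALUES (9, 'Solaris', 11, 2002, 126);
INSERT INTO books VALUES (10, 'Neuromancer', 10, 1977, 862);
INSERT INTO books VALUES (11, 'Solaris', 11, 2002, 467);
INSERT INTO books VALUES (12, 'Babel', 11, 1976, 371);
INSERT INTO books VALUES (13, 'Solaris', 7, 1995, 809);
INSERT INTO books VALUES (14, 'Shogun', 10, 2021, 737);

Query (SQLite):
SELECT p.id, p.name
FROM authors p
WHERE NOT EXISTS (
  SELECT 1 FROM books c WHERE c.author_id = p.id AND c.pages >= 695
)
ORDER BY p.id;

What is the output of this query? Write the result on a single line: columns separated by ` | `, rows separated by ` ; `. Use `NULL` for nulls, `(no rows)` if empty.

11 | Noa ; 12 | Nora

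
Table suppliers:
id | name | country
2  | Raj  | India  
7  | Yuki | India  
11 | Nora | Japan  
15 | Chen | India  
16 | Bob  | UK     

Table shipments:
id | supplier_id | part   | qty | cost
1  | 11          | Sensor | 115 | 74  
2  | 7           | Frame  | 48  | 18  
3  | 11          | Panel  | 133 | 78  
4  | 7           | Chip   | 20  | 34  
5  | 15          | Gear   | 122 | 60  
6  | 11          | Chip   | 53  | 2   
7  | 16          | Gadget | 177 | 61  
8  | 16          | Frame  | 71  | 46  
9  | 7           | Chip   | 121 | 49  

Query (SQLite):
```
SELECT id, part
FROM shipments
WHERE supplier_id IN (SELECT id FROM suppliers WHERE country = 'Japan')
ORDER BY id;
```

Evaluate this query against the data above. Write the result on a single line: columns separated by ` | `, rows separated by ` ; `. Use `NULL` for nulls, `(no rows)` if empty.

1 | Sensor ; 3 | Panel ; 6 | Chip

Inner query: suppliers.id where country = 'Japan'.
Outer: keep shipments rows whose supplier_id is in that set.
Inner query → {11}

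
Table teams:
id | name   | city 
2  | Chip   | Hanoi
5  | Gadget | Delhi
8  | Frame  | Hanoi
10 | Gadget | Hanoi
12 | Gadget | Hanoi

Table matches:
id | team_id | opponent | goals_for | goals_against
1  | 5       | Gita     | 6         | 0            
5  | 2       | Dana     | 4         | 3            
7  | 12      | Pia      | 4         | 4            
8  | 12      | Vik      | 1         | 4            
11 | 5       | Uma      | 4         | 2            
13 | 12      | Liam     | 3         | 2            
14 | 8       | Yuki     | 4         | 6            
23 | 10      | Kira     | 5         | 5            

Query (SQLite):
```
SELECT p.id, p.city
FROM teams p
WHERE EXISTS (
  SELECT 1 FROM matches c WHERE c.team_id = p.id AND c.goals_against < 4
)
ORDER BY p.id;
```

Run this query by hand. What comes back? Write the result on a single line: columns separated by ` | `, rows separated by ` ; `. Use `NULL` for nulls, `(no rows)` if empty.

For each teams row, check whether any matches with matching team_id has goals_against < 4.
Keep rows where that is true.

2 | Hanoi ; 5 | Delhi ; 12 | Hanoi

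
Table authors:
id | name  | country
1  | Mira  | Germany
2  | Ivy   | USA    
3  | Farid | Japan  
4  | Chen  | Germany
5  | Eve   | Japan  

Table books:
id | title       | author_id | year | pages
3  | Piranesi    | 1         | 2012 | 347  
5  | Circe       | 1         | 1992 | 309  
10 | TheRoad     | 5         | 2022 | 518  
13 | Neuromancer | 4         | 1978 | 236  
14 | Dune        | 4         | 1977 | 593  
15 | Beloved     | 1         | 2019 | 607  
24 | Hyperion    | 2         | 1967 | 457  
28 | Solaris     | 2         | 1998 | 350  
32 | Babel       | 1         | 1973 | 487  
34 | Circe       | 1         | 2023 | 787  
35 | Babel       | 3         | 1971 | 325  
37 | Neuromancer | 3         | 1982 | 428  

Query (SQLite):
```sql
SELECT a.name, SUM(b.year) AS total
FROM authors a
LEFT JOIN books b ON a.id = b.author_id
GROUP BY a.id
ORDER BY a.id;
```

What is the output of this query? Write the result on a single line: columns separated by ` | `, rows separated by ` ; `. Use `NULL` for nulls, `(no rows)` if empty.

Mira | 10019 ; Ivy | 3965 ; Farid | 3953 ; Chen | 3955 ; Eve | 2022

LEFT JOIN keeps every authors row; unmatched ones get NULL for books columns.
Group by authors.id and compute SUM(b.year). SUM over an all-NULL group is NULL.
  1: ids {3, 5, 15, 32, 34} → SUM(b.year)=10019
  2: ids {24, 28} → SUM(b.year)=3965
  3: ids {35, 37} → SUM(b.year)=3953
  4: ids {13, 14} → SUM(b.year)=3955
  5: ids {10} → SUM(b.year)=2022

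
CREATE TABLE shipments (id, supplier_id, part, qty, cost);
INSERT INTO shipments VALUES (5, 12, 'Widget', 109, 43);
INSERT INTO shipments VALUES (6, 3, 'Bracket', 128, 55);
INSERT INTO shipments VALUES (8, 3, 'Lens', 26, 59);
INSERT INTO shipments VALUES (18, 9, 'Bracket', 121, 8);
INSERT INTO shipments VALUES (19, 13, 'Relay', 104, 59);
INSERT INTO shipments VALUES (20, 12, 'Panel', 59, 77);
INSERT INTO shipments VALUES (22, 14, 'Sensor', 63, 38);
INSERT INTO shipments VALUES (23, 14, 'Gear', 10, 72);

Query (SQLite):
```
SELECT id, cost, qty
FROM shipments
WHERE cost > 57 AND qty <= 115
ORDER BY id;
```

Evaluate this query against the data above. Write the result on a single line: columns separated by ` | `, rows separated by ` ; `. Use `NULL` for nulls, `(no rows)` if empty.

8 | 59 | 26 ; 19 | 59 | 104 ; 20 | 77 | 59 ; 23 | 72 | 10

cost > 57: ids {8, 19, 20, 23}
qty <= 115: ids {5, 8, 19, 20, 22, 23}
Combine with AND.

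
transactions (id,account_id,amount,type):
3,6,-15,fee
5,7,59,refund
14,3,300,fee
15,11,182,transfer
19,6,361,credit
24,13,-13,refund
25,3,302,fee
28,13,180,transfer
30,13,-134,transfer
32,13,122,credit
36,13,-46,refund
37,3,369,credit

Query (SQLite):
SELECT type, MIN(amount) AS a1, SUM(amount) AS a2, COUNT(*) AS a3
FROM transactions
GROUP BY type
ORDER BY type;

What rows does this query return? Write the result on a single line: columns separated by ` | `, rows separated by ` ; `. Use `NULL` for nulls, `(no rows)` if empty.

credit | 122 | 852 | 3 ; fee | -15 | 587 | 3 ; refund | -46 | 0 | 3 ; transfer | -134 | 228 | 3

Group transactions by type.
Per group compute: MIN(amount), SUM(amount), COUNT(*).
  credit: ids {19, 32, 37} → MIN(amount)=122, SUM(amount)=852, COUNT(*)=3
  fee: ids {3, 14, 25} → MIN(amount)=-15, SUM(amount)=587, COUNT(*)=3
  refund: ids {5, 24, 36} → MIN(amount)=-46, SUM(amount)=0, COUNT(*)=3
  transfer: ids {15, 28, 30} → MIN(amount)=-134, SUM(amount)=228, COUNT(*)=3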